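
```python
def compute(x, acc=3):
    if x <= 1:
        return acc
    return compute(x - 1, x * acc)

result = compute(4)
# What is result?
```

Accumulator trace (n, acc): (4, 3) -> (3, 12) -> (2, 36) -> (1, 72) -> return 72

Answer: 72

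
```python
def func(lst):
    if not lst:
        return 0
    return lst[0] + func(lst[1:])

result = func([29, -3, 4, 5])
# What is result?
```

29 + (-3) + 4 + 5 + 0 = 35

Answer: 35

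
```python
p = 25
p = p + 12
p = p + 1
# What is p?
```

Trace:
`p = 25` → p = 25
`p = p + 12` → p = 37
`p = p + 1` → p = 38
So p = 38

Answer: 38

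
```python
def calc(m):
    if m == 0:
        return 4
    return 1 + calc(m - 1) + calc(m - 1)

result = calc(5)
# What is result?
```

calc(m) = 1 + 2·calc(m-1), calc(0)=4. Closed form: (4+1)·2^5 - 1 = 159.

Answer: 159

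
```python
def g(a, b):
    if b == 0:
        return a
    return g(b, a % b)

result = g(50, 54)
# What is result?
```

g(50, 54) -> g(54, 50) -> g(50, 4) -> g(4, 2) -> g(2, 0) -> 2

Answer: 2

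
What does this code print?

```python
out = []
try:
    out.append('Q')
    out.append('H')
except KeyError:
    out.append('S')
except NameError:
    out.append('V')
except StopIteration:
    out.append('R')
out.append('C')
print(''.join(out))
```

Execution trace: 'Q' (try body) → 'H' (try body, no exception) → 'C' (after the try/except). Output: QHC

Answer: QHC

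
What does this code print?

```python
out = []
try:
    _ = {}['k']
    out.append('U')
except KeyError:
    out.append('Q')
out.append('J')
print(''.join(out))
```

Execution trace: 'Q' (except KeyError) → 'J' (after the try/except). Output: QJ

Answer: QJ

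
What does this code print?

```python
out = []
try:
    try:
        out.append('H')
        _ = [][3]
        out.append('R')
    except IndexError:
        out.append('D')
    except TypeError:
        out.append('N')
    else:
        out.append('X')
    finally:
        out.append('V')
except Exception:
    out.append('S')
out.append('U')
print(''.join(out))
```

Execution trace: 'H' (inner try body) → 'D' (inner except IndexError) → 'V' (inner finally) → 'U' (after the try/except). Output: HDVU

Answer: HDVU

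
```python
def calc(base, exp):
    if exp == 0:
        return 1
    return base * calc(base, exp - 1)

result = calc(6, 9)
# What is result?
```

calc(6, 9) = 6 * 6 * 6 * 6 * 6 * 6 * 6 * 6 * 6 = 10077696

Answer: 10077696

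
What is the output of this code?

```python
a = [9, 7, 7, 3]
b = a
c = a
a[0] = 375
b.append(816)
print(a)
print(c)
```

Key concept: multiple aliases.
Step by step:
`a = [9, 7, 7, 3]` → a = [9, 7, 7, 3]
`b = a` → b = [9, 7, 7, 3] (same object as a)
`c = a` → c = [9, 7, 7, 3] (same object as a, b)
`a[0] = 375` → a = [375, 7, 7, 3] (same object as b, c); b = [375, 7, 7, 3] (same object as a, c); c = [375, 7, 7, 3] (same object as a, b)
`b.append(816)` → a = [375, 7, 7, 3, 816] (same object as b, c); b = [375, 7, 7, 3, 816] (same object as a, c); c = [375, 7, 7, 3, 816] (same object as a, b)
`print(a)` → prints [375, 7, 7, 3, 816]
`print(c)` → prints [375, 7, 7, 3, 816]

Answer:
[375, 7, 7, 3, 816]
[375, 7, 7, 3, 816]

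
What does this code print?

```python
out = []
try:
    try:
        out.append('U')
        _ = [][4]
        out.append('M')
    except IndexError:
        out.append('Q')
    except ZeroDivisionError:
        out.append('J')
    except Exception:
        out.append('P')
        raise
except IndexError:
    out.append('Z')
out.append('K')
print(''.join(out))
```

Execution trace: 'U' (inner try body) → 'Q' (inner except IndexError) → 'K' (after the try/except). Output: UQK

Answer: UQK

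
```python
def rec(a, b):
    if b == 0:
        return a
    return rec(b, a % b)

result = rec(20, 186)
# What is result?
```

rec(20, 186) -> rec(186, 20) -> rec(20, 6) -> rec(6, 2) -> rec(2, 0) -> 2

Answer: 2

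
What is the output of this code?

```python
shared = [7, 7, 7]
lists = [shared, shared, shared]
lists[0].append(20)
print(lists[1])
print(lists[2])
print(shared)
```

Key concept: list of same reference.
Step by step:
`shared = [7, 7, 7]` → shared = [7, 7, 7]
`lists = [shared, shared, shared]` → lists = [[7, 7, 7], [7, 7, 7], [7, 7, 7]]
`lists[0].append(20)` → shared = [7, 7, 7, 20]; lists = [[7, 7, 7, 20], [7, 7, 7, 20], [7, 7, 7, 20]]
`print(lists[1])` → prints [7, 7, 7, 20]
`print(lists[2])` → prints [7, 7, 7, 20]
`print(shared)` → prints [7, 7, 7, 20]

Answer:
[7, 7, 7, 20]
[7, 7, 7, 20]
[7, 7, 7, 20]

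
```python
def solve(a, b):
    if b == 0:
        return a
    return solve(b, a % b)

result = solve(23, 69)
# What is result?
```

solve(23, 69) -> solve(69, 23) -> solve(23, 0) -> 23

Answer: 23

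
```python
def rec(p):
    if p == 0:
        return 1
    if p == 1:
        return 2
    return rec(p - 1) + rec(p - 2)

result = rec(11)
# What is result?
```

Build up from base cases: rec(0)=1, rec(1)=2, rec(2)=3, rec(3)=5, rec(4)=8, rec(5)=13, rec(6)=21, ..., rec(11)=233

Answer: 233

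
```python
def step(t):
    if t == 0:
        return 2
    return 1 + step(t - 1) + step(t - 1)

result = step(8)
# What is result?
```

step(t) = 1 + 2·step(t-1), step(0)=2. Closed form: (2+1)·2^8 - 1 = 767.

Answer: 767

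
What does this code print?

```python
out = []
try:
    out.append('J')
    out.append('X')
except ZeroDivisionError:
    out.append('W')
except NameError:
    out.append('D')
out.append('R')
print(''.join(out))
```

Execution trace: 'J' (try body) → 'X' (try body, no exception) → 'R' (after the try/except). Output: JXR

Answer: JXR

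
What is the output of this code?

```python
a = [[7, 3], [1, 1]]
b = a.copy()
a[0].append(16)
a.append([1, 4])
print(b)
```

Key concept: shallow copy with nested lists.
Step by step:
`a = [[7, 3], [1, 1]]` → a = [[7, 3], [1, 1]]
`b = a.copy()` → b = [[7, 3], [1, 1]]
`a[0].append(16)` → a = [[7, 3, 16], [1, 1]]; b = [[7, 3, 16], [1, 1]]
`a.append([1, 4])` → a = [[7, 3, 16], [1, 1], [1, 4]]
`print(b)` → prints [[7, 3, 16], [1, 1]]

Answer: [[7, 3, 16], [1, 1]]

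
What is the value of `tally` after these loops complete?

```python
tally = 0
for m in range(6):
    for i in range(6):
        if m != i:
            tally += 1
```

6² - 6 (exclude diagonal)
`tally` takes the values: 0 → 1 → 2 → 3 → 4 → 5 → 6 → 7 → 8 → 9 → 10 → 11 → 12 → 13 → 14 → 15 → 16 → 17 → 18 → 19 → 20 → 21 → 22 → 23 → 24 → 25 → 26 → 27 → 28 → 29 → 30

Answer: 30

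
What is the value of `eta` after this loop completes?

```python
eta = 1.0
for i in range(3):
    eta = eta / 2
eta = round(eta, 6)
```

Halving LR 3 times: 1 / 2^3
`eta` takes the values: 1.0 → 0.5 → 0.25 → 0.125

Answer: 0.125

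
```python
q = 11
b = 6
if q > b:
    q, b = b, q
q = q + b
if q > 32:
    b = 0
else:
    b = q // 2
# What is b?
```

Trace:
`q = 11` → q = 11
`b = 6` → b = 6
`if q > b: ...` → q > b is True → q = 6; b = 11
`q = q + b` → q = 17
`if q > 32: ...` → q > 32 is False, take else branch → b = 8
So b = 8

Answer: 8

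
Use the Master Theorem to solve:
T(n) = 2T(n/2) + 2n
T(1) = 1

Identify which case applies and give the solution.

a=2, b=2, f(n)=2n. log_2(2) = 1. Since c=1 = 1, Case 2 applies: T(n) = Θ(n^log_b(a) · log n) = O(n log n).

Answer: O(n log n) - Case 2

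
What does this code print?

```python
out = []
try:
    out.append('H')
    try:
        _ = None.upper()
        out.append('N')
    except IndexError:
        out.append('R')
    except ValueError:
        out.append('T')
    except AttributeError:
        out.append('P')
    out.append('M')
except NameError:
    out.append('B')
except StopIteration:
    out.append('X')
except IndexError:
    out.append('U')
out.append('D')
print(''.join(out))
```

Execution trace: 'H' (try body) → 'P' (inner except AttributeError) → 'M' (try body, no exception) → 'D' (after the try/except). Output: HPMD

Answer: HPMD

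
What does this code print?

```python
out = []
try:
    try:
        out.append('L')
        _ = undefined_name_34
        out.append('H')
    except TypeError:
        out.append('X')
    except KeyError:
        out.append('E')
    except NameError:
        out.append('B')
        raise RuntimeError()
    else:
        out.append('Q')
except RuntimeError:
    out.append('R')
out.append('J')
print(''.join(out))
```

Execution trace: 'L' (inner try body) → 'B' (inner except NameError) → 'R' (outer except RuntimeError) → 'J' (after the try/except). Output: LBRJ

Answer: LBRJ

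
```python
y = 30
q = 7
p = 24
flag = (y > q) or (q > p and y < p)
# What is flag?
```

Trace:
`y = 30` → y = 30
`q = 7` → q = 7
`p = 24` → p = 24
`flag = (y > q) or (q > p and y < p)` → flag = True
So flag = True

Answer: True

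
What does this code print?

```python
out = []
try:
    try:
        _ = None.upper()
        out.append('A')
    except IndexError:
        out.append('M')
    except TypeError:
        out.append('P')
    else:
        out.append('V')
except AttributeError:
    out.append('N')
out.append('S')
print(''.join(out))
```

Execution trace: 'N' (outer except AttributeError) → 'S' (after the try/except). Output: NS

Answer: NS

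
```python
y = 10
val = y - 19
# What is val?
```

Trace:
`y = 10` → y = 10
`val = y - 19` → val = -9
So val = -9

Answer: -9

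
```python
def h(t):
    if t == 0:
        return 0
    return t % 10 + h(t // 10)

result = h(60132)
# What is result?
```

Sum of digits of 60132: 2 + 3 + 1 + 0 + 6 = 12

Answer: 12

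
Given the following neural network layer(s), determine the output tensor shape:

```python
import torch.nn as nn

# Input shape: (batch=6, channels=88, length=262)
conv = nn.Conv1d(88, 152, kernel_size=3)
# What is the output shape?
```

Input: (6, 88, 262) -> Output: (6, 152, 260)

Answer: (6, 152, 260)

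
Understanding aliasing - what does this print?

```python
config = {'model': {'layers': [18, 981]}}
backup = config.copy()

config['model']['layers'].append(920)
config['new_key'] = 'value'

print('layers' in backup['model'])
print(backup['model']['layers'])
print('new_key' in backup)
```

Key concept: shallow copy gotcha with nested dict.
Step by step:
`config = {'model': {'layers': [18, 981]}}` → config = {'model': {'layers': [18, 981]}}
`backup = config.copy()` → backup = {'model': {'layers': [18, 981]}}
`config['model']['layers'].append(920)` → config = {'model': {'layers': [18, 981, 920]}}; backup = {'model': {'layers': [18, 981, 920]}}
`config['new_key'] = 'value'` → config = {'model': {'layers': [18, 981, 920]}, 'new_key': 'value'}
`print('layers' in backup['model'])` → prints True
`print(backup['model']['layers'])` → prints [18, 981, 920]
`print('new_key' in backup)` → prints False

Answer:
True
[18, 981, 920]
False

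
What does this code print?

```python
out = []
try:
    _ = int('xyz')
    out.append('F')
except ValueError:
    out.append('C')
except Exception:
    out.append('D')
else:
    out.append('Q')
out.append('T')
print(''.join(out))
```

Execution trace: 'C' (except ValueError) → 'T' (after the try/except). Output: CT

Answer: CT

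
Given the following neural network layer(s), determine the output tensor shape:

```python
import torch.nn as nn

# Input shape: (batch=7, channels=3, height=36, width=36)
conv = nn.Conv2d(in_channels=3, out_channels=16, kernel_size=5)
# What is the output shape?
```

Input: (7, 3, 36, 36) -> Output: (7, 16, 32, 32)

Answer: (7, 16, 32, 32)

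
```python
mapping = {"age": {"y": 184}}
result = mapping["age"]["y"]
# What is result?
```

Trace:
`mapping = {"age": {"y": 184}}` → mapping = {'age': {'y': 184}}
`result = mapping["age"]["y"]` → result = 184
So result = 184

Answer: 184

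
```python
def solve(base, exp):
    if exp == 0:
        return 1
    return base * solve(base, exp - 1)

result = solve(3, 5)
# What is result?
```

solve(3, 5) = 3 * 3 * 3 * 3 * 3 = 243

Answer: 243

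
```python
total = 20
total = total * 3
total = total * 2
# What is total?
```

Trace:
`total = 20` → total = 20
`total = total * 3` → total = 60
`total = total * 2` → total = 120
So total = 120

Answer: 120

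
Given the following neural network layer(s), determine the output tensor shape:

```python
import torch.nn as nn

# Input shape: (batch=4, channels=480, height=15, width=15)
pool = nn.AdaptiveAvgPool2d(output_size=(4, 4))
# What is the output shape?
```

Input: (4, 480, 15, 15) -> Output: (4, 480, 4, 4)

Answer: (4, 480, 4, 4)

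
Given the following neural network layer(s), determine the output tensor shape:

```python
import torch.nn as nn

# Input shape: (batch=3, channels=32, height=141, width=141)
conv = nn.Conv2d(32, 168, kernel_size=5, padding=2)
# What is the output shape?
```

Input: (3, 32, 141, 141) -> Output: (3, 168, 141, 141)

Answer: (3, 168, 141, 141)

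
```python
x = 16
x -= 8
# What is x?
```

Trace:
`x = 16` → x = 16
`x -= 8` → x = 8
So x = 8

Answer: 8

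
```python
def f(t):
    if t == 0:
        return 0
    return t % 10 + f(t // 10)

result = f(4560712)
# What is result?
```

Sum of digits of 4560712: 2 + 1 + 7 + 0 + 6 + 5 + 4 = 25

Answer: 25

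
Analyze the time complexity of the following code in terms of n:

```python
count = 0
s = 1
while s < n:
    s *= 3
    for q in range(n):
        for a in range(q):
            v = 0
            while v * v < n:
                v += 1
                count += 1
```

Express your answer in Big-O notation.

Each loop level contributes: log n × n × n × √n. Multiplying the contributions gives O(n^2√n log n).

Answer: O(n^2√n log n)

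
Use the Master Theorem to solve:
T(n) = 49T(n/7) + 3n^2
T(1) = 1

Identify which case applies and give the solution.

a=49, b=7, f(n)=3n^2. log_7(49) = 2. Since c=2 = 2, Case 2 applies: T(n) = Θ(n^log_b(a) · log n) = O(n^2 log n).

Answer: O(n^2 log n) - Case 2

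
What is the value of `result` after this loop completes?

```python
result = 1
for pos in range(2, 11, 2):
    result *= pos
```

Product of even numbers 2 to 10
`result` takes the values: 1 → 2 → 8 → 48 → 384 → 3840

Answer: 3840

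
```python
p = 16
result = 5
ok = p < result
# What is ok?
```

Trace:
`p = 16` → p = 16
`result = 5` → result = 5
`ok = p < result` → ok = False
So ok = False

Answer: False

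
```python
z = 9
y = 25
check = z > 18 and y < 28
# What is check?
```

Trace:
`z = 9` → z = 9
`y = 25` → y = 25
`check = z > 18 and y < 28` → check = False
So check = False

Answer: False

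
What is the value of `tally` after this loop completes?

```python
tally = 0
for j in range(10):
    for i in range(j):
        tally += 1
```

Triangle number: 0+1+2+...+9
`tally` takes the values: 0 → 1 → 2 → 3 → 4 → 5 → 6 → 7 → 8 → 9 → 10 → 11 → 12 → 13 → 14 → 15 → 16 → 17 → 18 → 19 → 20 → 21 → 22 → 23 → 24 → 25 → 26 → 27 → 28 → 29 → … → 41 → 42 → 43 → 44 → 45

Answer: 45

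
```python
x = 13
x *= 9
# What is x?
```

Trace:
`x = 13` → x = 13
`x *= 9` → x = 117
So x = 117

Answer: 117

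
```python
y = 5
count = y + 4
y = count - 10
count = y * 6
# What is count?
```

Trace:
`y = 5` → y = 5
`count = y + 4` → count = 9
`y = count - 10` → y = -1
`count = y * 6` → count = -6
So count = -6

Answer: -6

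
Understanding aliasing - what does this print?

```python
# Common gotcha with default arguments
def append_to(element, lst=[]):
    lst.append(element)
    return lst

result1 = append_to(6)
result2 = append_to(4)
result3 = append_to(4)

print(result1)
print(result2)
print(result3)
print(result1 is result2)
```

Key concept: mutable default argument gotcha.
Step by step:
`result1 = append_to(6)` → result1 = [6]
`result2 = append_to(4)` → result1 = [6, 4] (same object as result2); result2 = [6, 4] (same object as result1)
`result3 = append_to(4)` → result1 = [6, 4, 4] (same object as result2, result3); result2 = [6, 4, 4] (same object as result1, result3); result3 = [6, 4, 4] (same object as result1, result2)
`print(result1)` → prints [6, 4, 4]
`print(result2)` → prints [6, 4, 4]
`print(result3)` → prints [6, 4, 4]
`print(result1 is result2)` → prints True

Answer:
[6, 4, 4]
[6, 4, 4]
[6, 4, 4]
True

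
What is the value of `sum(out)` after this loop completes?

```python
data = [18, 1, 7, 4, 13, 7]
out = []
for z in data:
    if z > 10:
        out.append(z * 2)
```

Sum of doubled values > 10
`out` takes the values: [] → [36] → [36, 26]
So `sum(out)` = 62

Answer: 62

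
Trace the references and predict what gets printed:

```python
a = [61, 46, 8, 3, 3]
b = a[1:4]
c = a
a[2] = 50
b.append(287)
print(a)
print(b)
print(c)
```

Key concept: slice vs alias.
Step by step:
`a = [61, 46, 8, 3, 3]` → a = [61, 46, 8, 3, 3]
`b = a[1:4]` → b = [46, 8, 3]
`c = a` → c = [61, 46, 8, 3, 3] (same object as a)
`a[2] = 50` → a = [61, 46, 50, 3, 3] (same object as c); c = [61, 46, 50, 3, 3] (same object as a)
`b.append(287)` → b = [46, 8, 3, 287]
`print(a)` → prints [61, 46, 50, 3, 3]
`print(b)` → prints [46, 8, 3, 287]
`print(c)` → prints [61, 46, 50, 3, 3]

Answer:
[61, 46, 50, 3, 3]
[46, 8, 3, 287]
[61, 46, 50, 3, 3]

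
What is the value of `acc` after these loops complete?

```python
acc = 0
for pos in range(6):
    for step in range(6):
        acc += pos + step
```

Sum of all pos+step for pos,step in 6x6
`acc` takes the values: 0 → 1 → 3 → 6 → 10 → 15 → 16 → 18 → 21 → 25 → 30 → 36 → 38 → 41 → 45 → 50 → 56 → 63 → 66 → 70 → 75 → 81 → 88 → 96 → 100 → 105 → 111 → 118 → 126 → 135 → 140 → 146 → 153 → 161 → 170 → 180

Answer: 180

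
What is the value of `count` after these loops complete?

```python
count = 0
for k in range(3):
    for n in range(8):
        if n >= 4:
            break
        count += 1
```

Inner breaks at 4, outer runs 3 times
`count` takes the values: 0 → 1 → 2 → 3 → 4 → 5 → 6 → 7 → 8 → 9 → 10 → 11 → 12

Answer: 12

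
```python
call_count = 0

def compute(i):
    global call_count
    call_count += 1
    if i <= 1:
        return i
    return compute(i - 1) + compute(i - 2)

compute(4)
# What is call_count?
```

Calls(i) = 1 + Calls(i-1) + Calls(i-2); Calls(0)=Calls(1)=1. For i=4 this gives 9.

Answer: 9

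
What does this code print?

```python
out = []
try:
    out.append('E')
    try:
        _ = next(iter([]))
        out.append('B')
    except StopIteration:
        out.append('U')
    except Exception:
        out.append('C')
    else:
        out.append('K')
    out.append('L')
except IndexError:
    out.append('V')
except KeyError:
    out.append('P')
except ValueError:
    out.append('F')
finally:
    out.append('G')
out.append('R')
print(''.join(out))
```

Execution trace: 'E' (try body) → 'U' (inner except StopIteration) → 'L' (try body, no exception) → 'G' (finally) → 'R' (after the try/except). Output: EULGR

Answer: EULGR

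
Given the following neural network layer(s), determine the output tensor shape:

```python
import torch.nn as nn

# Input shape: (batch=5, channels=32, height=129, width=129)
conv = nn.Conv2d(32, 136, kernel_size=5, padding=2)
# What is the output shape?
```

Input: (5, 32, 129, 129) -> Output: (5, 136, 129, 129)

Answer: (5, 136, 129, 129)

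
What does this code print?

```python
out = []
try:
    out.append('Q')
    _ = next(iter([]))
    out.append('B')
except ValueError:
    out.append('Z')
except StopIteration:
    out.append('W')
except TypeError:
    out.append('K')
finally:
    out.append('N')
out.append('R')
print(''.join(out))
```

Execution trace: 'Q' (try body) → 'W' (except StopIteration) → 'N' (finally) → 'R' (after the try/except). Output: QWNR

Answer: QWNR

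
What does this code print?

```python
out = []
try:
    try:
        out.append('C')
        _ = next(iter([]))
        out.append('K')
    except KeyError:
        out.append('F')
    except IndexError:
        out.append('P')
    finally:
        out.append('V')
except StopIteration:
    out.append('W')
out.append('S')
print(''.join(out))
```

Execution trace: 'C' (try body) → 'V' (finally) → 'W' (outer except StopIteration) → 'S' (after the try/except). Output: CVWS

Answer: CVWS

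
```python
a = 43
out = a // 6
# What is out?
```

Trace:
`a = 43` → a = 43
`out = a // 6` → out = 7
So out = 7

Answer: 7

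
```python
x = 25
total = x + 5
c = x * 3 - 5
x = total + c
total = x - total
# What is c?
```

Trace:
`x = 25` → x = 25
`total = x + 5` → total = 30
`c = x * 3 - 5` → c = 70
`x = total + c` → x = 100
`total = x - total` → total = 70
So c = 70

Answer: 70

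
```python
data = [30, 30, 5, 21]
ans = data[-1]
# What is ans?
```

Trace:
`data = [30, 30, 5, 21]` → data = [30, 30, 5, 21]
`ans = data[-1]` → ans = 21
So ans = 21

Answer: 21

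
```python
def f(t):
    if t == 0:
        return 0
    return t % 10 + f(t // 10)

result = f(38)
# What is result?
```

Sum of digits of 38: 8 + 3 = 11

Answer: 11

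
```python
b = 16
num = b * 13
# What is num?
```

Trace:
`b = 16` → b = 16
`num = b * 13` → num = 208
So num = 208

Answer: 208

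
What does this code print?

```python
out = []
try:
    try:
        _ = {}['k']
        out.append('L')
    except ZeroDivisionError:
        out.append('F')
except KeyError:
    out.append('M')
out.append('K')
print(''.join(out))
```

Execution trace: 'M' (outer except KeyError) → 'K' (after the try/except). Output: MK

Answer: MK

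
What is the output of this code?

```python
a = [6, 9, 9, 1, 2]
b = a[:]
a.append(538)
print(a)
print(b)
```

Key concept: slice [:] creates copy.
Step by step:
`a = [6, 9, 9, 1, 2]` → a = [6, 9, 9, 1, 2]
`b = a[:]` → b = [6, 9, 9, 1, 2]
`a.append(538)` → a = [6, 9, 9, 1, 2, 538]
`print(a)` → prints [6, 9, 9, 1, 2, 538]
`print(b)` → prints [6, 9, 9, 1, 2]

Answer:
[6, 9, 9, 1, 2, 538]
[6, 9, 9, 1, 2]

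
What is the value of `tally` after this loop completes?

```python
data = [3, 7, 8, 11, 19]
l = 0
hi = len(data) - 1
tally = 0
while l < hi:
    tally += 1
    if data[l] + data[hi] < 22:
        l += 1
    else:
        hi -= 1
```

Steps to find pair summing to 22
`tally` takes the values: 0 → 1 → 2 → 3 → 4

Answer: 4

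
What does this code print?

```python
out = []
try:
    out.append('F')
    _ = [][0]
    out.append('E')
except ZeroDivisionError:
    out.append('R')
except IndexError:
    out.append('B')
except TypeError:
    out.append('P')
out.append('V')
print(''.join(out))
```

Execution trace: 'F' (try body) → 'B' (except IndexError) → 'V' (after the try/except). Output: FBV

Answer: FBV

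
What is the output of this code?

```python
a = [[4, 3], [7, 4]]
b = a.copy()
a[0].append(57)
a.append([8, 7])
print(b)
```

Key concept: shallow copy with nested lists.
Step by step:
`a = [[4, 3], [7, 4]]` → a = [[4, 3], [7, 4]]
`b = a.copy()` → b = [[4, 3], [7, 4]]
`a[0].append(57)` → a = [[4, 3, 57], [7, 4]]; b = [[4, 3, 57], [7, 4]]
`a.append([8, 7])` → a = [[4, 3, 57], [7, 4], [8, 7]]
`print(b)` → prints [[4, 3, 57], [7, 4]]

Answer: [[4, 3, 57], [7, 4]]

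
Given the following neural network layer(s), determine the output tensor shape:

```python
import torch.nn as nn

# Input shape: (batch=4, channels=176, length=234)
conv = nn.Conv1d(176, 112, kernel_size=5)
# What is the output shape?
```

Input: (4, 176, 234) -> Output: (4, 112, 230)

Answer: (4, 112, 230)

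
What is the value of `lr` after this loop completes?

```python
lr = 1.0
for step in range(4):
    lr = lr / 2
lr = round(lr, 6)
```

Halving LR 4 times: 1 / 2^4
`lr` takes the values: 1.0 → 0.5 → 0.25 → 0.125 → 0.0625

Answer: 0.0625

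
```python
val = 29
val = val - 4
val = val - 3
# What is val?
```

Trace:
`val = 29` → val = 29
`val = val - 4` → val = 25
`val = val - 3` → val = 22
So val = 22

Answer: 22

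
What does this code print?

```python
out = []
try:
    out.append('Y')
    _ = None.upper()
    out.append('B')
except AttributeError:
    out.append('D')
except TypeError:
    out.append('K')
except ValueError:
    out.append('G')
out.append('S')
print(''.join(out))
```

Execution trace: 'Y' (try body) → 'D' (except AttributeError) → 'S' (after the try/except). Output: YDS

Answer: YDS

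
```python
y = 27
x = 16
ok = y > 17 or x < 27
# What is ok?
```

Trace:
`y = 27` → y = 27
`x = 16` → x = 16
`ok = y > 17 or x < 27` → ok = True
So ok = True

Answer: True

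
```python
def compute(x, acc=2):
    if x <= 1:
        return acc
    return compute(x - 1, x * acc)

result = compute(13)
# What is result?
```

Accumulator trace (n, acc): (13, 2) -> (12, 26) -> (11, 312) -> (10, 3432) -> (9, 34320) -> (8, 308880) -> (7, 2471040) -> (6, 17297280) -> (5, 103783680) -> (4, 518918400) -> (3, 2075673600) -> (2, 6227020800) -> (1, 12454041600) -> return 12454041600

Answer: 12454041600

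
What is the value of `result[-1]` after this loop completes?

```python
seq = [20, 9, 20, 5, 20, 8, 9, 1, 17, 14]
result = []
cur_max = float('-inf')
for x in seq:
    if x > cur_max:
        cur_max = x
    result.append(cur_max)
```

Running max ends at 20
`result` takes the values: [] → [20] → [20, 20] → [20, 20, 20] → [20, 20, 20, 20] → [20, 20, 20, 20, 20] → [20, 20, 20, 20, 20, 20] → [20, 20, 20, 20, 20, 20, 20] → [20, 20, 20, 20, 20, 20, 20, 20] → [20, 20, 20, 20, 20, 20, 20, 20, 20] → [20, 20, 20, 20, 20, 20, 20, 20, 20, 20]
So `result[-1]` = 20

Answer: 20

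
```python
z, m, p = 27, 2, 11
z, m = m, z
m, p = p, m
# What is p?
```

Trace:
`z, m, p = 27, 2, 11` → z = 27; m = 2; p = 11
`z, m = m, z` → z = 2; m = 27
`m, p = p, m` → m = 11; p = 27
So p = 27

Answer: 27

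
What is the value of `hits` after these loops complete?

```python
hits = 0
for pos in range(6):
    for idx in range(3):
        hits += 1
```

6 * 3 = 18
`hits` takes the values: 0 → 1 → 2 → 3 → 4 → 5 → 6 → 7 → 8 → 9 → 10 → 11 → 12 → 13 → 14 → 15 → 16 → 17 → 18

Answer: 18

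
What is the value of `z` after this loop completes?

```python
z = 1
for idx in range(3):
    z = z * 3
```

Multiply by 3, 3 times: 1 * 3^3 = 27
`z` takes the values: 1 → 3 → 9 → 27

Answer: 27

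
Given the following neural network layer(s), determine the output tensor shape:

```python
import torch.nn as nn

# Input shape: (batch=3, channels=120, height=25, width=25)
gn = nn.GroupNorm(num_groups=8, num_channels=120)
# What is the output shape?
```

Input: (3, 120, 25, 25) -> Output: (3, 120, 25, 25)

Answer: (3, 120, 25, 25)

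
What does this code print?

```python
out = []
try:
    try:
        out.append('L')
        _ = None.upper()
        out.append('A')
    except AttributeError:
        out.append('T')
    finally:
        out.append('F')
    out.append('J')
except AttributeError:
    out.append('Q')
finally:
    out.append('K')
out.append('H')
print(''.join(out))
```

Execution trace: 'L' (inner try body) → 'T' (inner except AttributeError) → 'F' (inner finally) → 'J' (try body, no exception) → 'K' (finally) → 'H' (after the try/except). Output: LTFJKH

Answer: LTFJKH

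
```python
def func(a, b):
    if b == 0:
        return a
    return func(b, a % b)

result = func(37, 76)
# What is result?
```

func(37, 76) -> func(76, 37) -> func(37, 2) -> func(2, 1) -> func(1, 0) -> 1

Answer: 1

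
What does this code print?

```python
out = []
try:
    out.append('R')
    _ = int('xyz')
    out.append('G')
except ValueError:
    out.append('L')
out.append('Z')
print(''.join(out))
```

Execution trace: 'R' (try body) → 'L' (except ValueError) → 'Z' (after the try/except). Output: RLZ

Answer: RLZ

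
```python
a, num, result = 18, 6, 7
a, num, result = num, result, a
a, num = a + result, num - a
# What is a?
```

Trace:
`a, num, result = 18, 6, 7` → a = 18; num = 6; result = 7
`a, num, result = num, result, a` → a = 6; num = 7; result = 18
`a, num = a + result, num - a` → a = 24; num = 1
So a = 24

Answer: 24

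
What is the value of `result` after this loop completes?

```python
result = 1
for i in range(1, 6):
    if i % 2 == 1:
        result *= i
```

Product of odd numbers 1 to 5
`result` takes the values: 1 → 3 → 15

Answer: 15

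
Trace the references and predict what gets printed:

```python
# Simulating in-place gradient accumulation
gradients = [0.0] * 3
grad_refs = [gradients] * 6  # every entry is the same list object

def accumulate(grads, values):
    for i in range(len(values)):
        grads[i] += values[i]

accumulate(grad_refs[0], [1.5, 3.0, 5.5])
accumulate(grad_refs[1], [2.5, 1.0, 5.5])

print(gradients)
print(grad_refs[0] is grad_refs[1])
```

Key concept: gradient accumulation aliasing.
Step by step:
`gradients = [0.0] * 3` → gradients = [0.0, 0.0, 0.0]
`grad_refs = [gradients] * 6` → grad_refs = [[0.0, 0.0, 0.0], [0.0, 0.0, 0.0], [0.0, 0.0, 0.0], [0.0, 0.0, 0.0], [0.0, 0.0, 0.0], [0.0, 0.0, 0.0]]
`accumulate(grad_refs[0], [1.5, 3.0, 5.5])` → gradients = [1.5, 3.0, 5.5]; grad_refs = [[1.5, 3.0, 5.5], [1.5, 3.0, 5.5], [1.5, 3.0, 5.5], [1.5, 3.0, 5.5], [1.5, 3.0, 5.5], [1.5, 3.0, 5.5]]
`accumulate(grad_refs[1], [2.5, 1.0, 5.5])` → gradients = [4.0, 4.0, 11.0]; grad_refs = [[4.0, 4.0, 11.0], [4.0, 4.0, 11.0], [4.0, 4.0, 11.0], [4.0, 4.0, 11.0], [4.0, 4.0, 11.0], [4.0, 4.0, 11.0]]
`print(gradients)` → prints [4.0, 4.0, 11.0]
`print(grad_refs[0] is grad_refs[1])` → prints True

Answer:
[4.0, 4.0, 11.0]
True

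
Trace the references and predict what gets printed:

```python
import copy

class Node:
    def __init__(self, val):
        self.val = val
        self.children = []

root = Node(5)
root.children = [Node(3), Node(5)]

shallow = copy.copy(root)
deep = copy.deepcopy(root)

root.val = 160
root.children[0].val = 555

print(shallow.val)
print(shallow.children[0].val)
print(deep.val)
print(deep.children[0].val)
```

Key concept: deep copy with custom objects.
Step by step:
`root = Node(5)` → root = Node(val=5, children=[])
`root.children = [Node(3), Node(5)]` → root = Node(val=5, children=[Node(val=3, children=[]), Node(val=5, children=[])])
`shallow = copy.copy(root)` → shallow = Node(val=5, children=[Node(val=3, children=[]), Node(val=5, children=[])])
`deep = copy.deepcopy(root)` → deep = Node(val=5, children=[Node(val=3, children=[]), Node(val=5, children=[])])
`root.val = 160` → root = Node(val=160, children=[Node(val=3, children=[]), Node(val=5, children=[])])
`root.children[0].val = 555` → root = Node(val=160, children=[Node(val=555, children=[]), Node(val=5, children=[])]); shallow = Node(val=5, children=[Node(val=555, children=[]), Node(val=5, children=[])])
`print(shallow.val)` → prints 5
`print(shallow.children[0].val)` → prints 555
`print(deep.val)` → prints 5
`print(deep.children[0].val)` → prints 3

Answer:
5
555
5
3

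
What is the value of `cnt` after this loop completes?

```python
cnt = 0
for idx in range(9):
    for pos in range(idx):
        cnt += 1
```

Triangle number: 0+1+2+...+8
`cnt` takes the values: 0 → 1 → 2 → 3 → 4 → 5 → 6 → 7 → 8 → 9 → 10 → 11 → 12 → 13 → 14 → 15 → 16 → 17 → 18 → 19 → 20 → 21 → 22 → 23 → 24 → 25 → 26 → 27 → 28 → 29 → 30 → 31 → 32 → 33 → 34 → 35 → 36

Answer: 36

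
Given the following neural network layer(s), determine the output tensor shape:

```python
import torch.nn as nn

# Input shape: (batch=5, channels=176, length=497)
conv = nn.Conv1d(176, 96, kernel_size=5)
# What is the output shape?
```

Input: (5, 176, 497) -> Output: (5, 96, 493)

Answer: (5, 96, 493)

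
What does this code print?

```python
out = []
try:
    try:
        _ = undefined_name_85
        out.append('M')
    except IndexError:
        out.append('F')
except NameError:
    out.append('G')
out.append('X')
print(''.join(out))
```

Execution trace: 'G' (outer except NameError) → 'X' (after the try/except). Output: GX

Answer: GX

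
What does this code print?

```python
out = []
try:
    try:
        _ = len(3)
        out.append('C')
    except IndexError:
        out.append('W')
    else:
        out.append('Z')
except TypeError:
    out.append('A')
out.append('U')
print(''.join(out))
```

Execution trace: 'A' (outer except TypeError) → 'U' (after the try/except). Output: AU

Answer: AU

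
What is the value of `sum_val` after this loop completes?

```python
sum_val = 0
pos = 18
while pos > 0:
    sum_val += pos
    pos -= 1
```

Sum 18 down to 1
`sum_val` takes the values: 0 → 18 → 35 → 51 → 66 → 80 → 93 → 105 → 116 → 126 → 135 → 143 → 150 → 156 → 161 → 165 → 168 → 170 → 171

Answer: 171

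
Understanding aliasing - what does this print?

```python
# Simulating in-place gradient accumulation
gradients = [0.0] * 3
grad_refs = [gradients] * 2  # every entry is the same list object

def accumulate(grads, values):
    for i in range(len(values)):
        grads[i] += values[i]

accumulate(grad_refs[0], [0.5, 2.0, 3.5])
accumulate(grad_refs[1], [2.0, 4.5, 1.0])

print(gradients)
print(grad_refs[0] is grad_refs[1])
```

Key concept: gradient accumulation aliasing.
Step by step:
`gradients = [0.0] * 3` → gradients = [0.0, 0.0, 0.0]
`grad_refs = [gradients] * 2` → grad_refs = [[0.0, 0.0, 0.0], [0.0, 0.0, 0.0]]
`accumulate(grad_refs[0], [0.5, 2.0, 3.5])` → gradients = [0.5, 2.0, 3.5]; grad_refs = [[0.5, 2.0, 3.5], [0.5, 2.0, 3.5]]
`accumulate(grad_refs[1], [2.0, 4.5, 1.0])` → gradients = [2.5, 6.5, 4.5]; grad_refs = [[2.5, 6.5, 4.5], [2.5, 6.5, 4.5]]
`print(gradients)` → prints [2.5, 6.5, 4.5]
`print(grad_refs[0] is grad_refs[1])` → prints True

Answer:
[2.5, 6.5, 4.5]
True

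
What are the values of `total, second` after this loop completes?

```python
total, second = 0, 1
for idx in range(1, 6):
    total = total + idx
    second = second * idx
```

Sum and factorial of 1 to 5
`total, second` takes the values: (0, 1) → (1, 1) → (3, 1) → (3, 2) → (6, 2) → (6, 6) → (10, 6) → (10, 24) → (15, 24) → (15, 120)

Answer: 15, 120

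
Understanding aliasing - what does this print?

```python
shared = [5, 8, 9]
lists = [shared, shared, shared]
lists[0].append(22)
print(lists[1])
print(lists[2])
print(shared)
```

Key concept: list of same reference.
Step by step:
`shared = [5, 8, 9]` → shared = [5, 8, 9]
`lists = [shared, shared, shared]` → lists = [[5, 8, 9], [5, 8, 9], [5, 8, 9]]
`lists[0].append(22)` → shared = [5, 8, 9, 22]; lists = [[5, 8, 9, 22], [5, 8, 9, 22], [5, 8, 9, 22]]
`print(lists[1])` → prints [5, 8, 9, 22]
`print(lists[2])` → prints [5, 8, 9, 22]
`print(shared)` → prints [5, 8, 9, 22]

Answer:
[5, 8, 9, 22]
[5, 8, 9, 22]
[5, 8, 9, 22]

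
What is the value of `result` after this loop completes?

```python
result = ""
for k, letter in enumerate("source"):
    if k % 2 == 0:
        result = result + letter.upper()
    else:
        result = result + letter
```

Uppercase even positions in 'source'
`result` takes the values: "" → "S" → "So" → "SoU" → "SoUr" → "SoUrC" → "SoUrCe"

Answer: "SoUrCe"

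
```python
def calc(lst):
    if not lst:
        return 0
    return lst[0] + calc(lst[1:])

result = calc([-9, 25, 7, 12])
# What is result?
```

(-9) + 25 + 7 + 12 + 0 = 35

Answer: 35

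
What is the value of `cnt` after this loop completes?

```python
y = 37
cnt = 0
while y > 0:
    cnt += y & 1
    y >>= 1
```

Count set bits in 37 (binary: 0b100101)
`cnt` takes the values: 0 → 1 → 2 → 3

Answer: 3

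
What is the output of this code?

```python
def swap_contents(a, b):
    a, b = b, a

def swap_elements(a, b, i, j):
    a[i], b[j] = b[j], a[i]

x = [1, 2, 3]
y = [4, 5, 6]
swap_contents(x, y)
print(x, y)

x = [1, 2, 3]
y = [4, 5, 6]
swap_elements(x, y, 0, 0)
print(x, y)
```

Key concept: parameter rebinding vs mutation.
Step by step:
`x = [1, 2, 3]` → x = [1, 2, 3]
`y = [4, 5, 6]` → y = [4, 5, 6]
`swap_contents(x, y)` → no visible change to tracked variables
`print(x, y)` → prints [1, 2, 3] [4, 5, 6]
`x = [1, 2, 3]` → x = [1, 2, 3]
`y = [4, 5, 6]` → y = [4, 5, 6]
`swap_elements(x, y, 0, 0)` → x = [4, 2, 3]; y = [1, 5, 6]
`print(x, y)` → prints [4, 2, 3] [1, 5, 6]

Answer:
[1, 2, 3] [4, 5, 6]
[4, 2, 3] [1, 5, 6]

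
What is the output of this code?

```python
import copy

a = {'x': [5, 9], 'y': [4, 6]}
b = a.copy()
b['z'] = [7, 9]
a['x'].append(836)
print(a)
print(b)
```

Key concept: shallow copy of dict with mutable values.
Step by step:
`a = {'x': [5, 9], 'y': [4, 6]}` → a = {'x': [5, 9], 'y': [4, 6]}
`b = a.copy()` → b = {'x': [5, 9], 'y': [4, 6]}
`b['z'] = [7, 9]` → b = {'x': [5, 9], 'y': [4, 6], 'z': [7, 9]}
`a['x'].append(836)` → a = {'x': [5, 9, 836], 'y': [4, 6]}; b = {'x': [5, 9, 836], 'y': [4, 6], 'z': [7, 9]}
`print(a)` → prints {'x': [5, 9, 836], 'y': [4, 6]}
`print(b)` → prints {'x': [5, 9, 836], 'y': [4, 6], 'z': [7, 9]}

Answer:
{'x': [5, 9, 836], 'y': [4, 6]}
{'x': [5, 9, 836], 'y': [4, 6], 'z': [7, 9]}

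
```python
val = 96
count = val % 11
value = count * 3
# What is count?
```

Trace:
`val = 96` → val = 96
`count = val % 11` → count = 8
`value = count * 3` → value = 24
So count = 8

Answer: 8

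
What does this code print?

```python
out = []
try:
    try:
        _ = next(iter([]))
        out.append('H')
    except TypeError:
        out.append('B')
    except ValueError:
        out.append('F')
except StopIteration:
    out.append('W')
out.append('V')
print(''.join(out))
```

Execution trace: 'W' (outer except StopIteration) → 'V' (after the try/except). Output: WV

Answer: WV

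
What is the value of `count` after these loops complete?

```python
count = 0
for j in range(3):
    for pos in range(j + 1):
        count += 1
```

Triangle: 1 + 2 + ... + 3
`count` takes the values: 0 → 1 → 2 → 3 → 4 → 5 → 6

Answer: 6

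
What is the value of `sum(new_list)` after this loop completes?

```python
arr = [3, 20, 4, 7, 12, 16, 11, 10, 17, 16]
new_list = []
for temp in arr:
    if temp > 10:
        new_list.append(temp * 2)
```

Sum of doubled values > 10
`new_list` takes the values: [] → [40] → [40, 24] → [40, 24, 32] → [40, 24, 32, 22] → [40, 24, 32, 22, 34] → [40, 24, 32, 22, 34, 32]
So `sum(new_list)` = 184

Answer: 184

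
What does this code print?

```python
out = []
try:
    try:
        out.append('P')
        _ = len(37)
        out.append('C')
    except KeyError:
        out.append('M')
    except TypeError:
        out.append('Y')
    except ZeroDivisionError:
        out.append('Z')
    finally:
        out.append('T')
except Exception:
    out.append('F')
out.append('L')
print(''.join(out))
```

Execution trace: 'P' (inner try body) → 'Y' (inner except TypeError) → 'T' (inner finally) → 'L' (after the try/except). Output: PYTL

Answer: PYTL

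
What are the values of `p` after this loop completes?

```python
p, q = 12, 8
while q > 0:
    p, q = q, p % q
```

GCD of 12 and 8
`p` takes the values: 12 → 8 → 4

Answer: 4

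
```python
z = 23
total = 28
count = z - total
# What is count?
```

Trace:
`z = 23` → z = 23
`total = 28` → total = 28
`count = z - total` → count = -5
So count = -5

Answer: -5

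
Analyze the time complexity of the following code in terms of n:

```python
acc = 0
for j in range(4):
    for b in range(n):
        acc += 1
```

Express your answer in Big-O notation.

Each loop level contributes: 1 × n. Multiplying the contributions gives O(n).

Answer: O(n)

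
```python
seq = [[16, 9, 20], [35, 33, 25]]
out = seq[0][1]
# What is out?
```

Trace:
`seq = [[16, 9, 20], [35, 33, 25]]` → seq = [[16, 9, 20], [35, 33, 25]]
`out = seq[0][1]` → out = 9
So out = 9

Answer: 9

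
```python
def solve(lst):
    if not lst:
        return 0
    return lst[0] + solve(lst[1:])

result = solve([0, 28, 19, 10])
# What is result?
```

0 + 28 + 19 + 10 + 0 = 57

Answer: 57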